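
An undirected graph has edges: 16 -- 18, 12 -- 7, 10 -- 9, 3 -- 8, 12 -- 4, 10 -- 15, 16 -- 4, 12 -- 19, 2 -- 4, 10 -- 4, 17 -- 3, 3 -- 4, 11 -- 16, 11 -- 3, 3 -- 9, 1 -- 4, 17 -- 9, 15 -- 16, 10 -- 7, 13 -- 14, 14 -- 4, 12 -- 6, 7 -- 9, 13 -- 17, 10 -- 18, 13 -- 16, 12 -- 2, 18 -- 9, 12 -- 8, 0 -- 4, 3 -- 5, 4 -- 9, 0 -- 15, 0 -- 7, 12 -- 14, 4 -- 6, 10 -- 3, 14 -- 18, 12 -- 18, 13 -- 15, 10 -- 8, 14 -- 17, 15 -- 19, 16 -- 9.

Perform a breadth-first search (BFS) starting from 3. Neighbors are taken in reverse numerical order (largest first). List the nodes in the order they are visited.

Visit 3; enqueue 17, 11, 10, 9, 8, 5, 4 → queue [17, 11, 10, 9, 8, 5, 4]
Visit 17; enqueue 14, 13 → queue [11, 10, 9, 8, 5, 4, 14, 13]
Visit 11; enqueue 16 → queue [10, 9, 8, 5, 4, 14, 13, 16]
Visit 10; enqueue 18, 15, 7 → queue [9, 8, 5, 4, 14, 13, 16, 18, 15, 7]
Visit 9 → queue [8, 5, 4, 14, 13, 16, 18, 15, 7]
Visit 8; enqueue 12 → queue [5, 4, 14, 13, 16, 18, 15, 7, 12]
Visit 5 → queue [4, 14, 13, 16, 18, 15, 7, 12]
Visit 4; enqueue 6, 2, 1, 0 → queue [14, 13, 16, 18, 15, 7, 12, 6, 2, 1, 0]
Visit 14 → queue [13, 16, 18, 15, 7, 12, 6, 2, 1, 0]
Visit 13 → queue [16, 18, 15, 7, 12, 6, 2, 1, 0]
Visit 16 → queue [18, 15, 7, 12, 6, 2, 1, 0]
Visit 18 → queue [15, 7, 12, 6, 2, 1, 0]
Visit 15; enqueue 19 → queue [7, 12, 6, 2, 1, 0, 19]
Visit 7 → queue [12, 6, 2, 1, 0, 19]
Visit 12 → queue [6, 2, 1, 0, 19]
Visit 6 → queue [2, 1, 0, 19]
Visit 2 → queue [1, 0, 19]
Visit 1 → queue [0, 19]
Visit 0 → queue [19]
Visit 19 → queue []

3 -> 17 -> 11 -> 10 -> 9 -> 8 -> 5 -> 4 -> 14 -> 13 -> 16 -> 18 -> 15 -> 7 -> 12 -> 6 -> 2 -> 1 -> 0 -> 19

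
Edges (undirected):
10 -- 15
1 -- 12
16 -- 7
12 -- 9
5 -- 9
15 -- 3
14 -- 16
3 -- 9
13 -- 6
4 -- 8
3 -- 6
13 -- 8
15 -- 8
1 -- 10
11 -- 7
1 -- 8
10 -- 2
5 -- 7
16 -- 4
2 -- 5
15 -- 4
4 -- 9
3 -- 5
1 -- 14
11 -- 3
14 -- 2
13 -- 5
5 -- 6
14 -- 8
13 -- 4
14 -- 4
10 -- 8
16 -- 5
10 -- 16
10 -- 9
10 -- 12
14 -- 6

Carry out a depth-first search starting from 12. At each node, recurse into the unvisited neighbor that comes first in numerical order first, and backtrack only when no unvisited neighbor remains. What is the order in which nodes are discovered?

12, 1, 8, 4, 9, 3, 5, 2, 10, 15, 16, 7, 11, 14, 6, 13

Visit 12
12 → 1
1 → 8
8 → 4
4 → 9
9 → 3
3 → 5
5 → 2
2 → 10
10 → 15
10 → 16
16 → 7
7 → 11
16 → 14
14 → 6
6 → 13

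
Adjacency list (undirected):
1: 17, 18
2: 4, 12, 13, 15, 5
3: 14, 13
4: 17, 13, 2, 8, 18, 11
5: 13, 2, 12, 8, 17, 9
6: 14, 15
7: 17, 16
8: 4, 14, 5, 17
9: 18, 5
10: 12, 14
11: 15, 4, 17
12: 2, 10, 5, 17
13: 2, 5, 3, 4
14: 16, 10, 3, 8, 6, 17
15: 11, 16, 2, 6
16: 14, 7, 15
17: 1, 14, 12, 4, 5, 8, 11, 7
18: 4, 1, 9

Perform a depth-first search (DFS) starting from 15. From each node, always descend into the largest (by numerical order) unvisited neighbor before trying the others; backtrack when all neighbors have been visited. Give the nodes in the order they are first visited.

15 → 16 → 14 → 17 → 12 → 10 → 5 → 13 → 4 → 18 → 9 → 1 → 11 → 8 → 2 → 3 → 7 → 6

Visit 15
15 → 16
16 → 14
14 → 17
17 → 12
12 → 10
12 → 5
5 → 13
13 → 4
4 → 18
18 → 9
18 → 1
4 → 11
4 → 8
4 → 2
13 → 3
17 → 7
14 → 6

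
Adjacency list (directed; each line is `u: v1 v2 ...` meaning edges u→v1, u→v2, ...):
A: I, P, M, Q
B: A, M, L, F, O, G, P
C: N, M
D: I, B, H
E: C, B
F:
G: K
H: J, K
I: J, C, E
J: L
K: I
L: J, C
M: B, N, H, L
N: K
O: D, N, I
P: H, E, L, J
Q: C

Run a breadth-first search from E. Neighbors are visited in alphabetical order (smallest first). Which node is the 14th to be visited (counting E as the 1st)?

K

Visit E; enqueue B, C → queue [B, C]
Visit B; enqueue A, F, G, L, M, O, P → queue [C, A, F, G, L, M, O, P]
Visit C; enqueue N → queue [A, F, G, L, M, O, P, N]
Visit A; enqueue I, Q → queue [F, G, L, M, O, P, N, I, Q]
Visit F → queue [G, L, M, O, P, N, I, Q]
Visit G; enqueue K → queue [L, M, O, P, N, I, Q, K]
Visit L; enqueue J → queue [M, O, P, N, I, Q, K, J]
Visit M; enqueue H → queue [O, P, N, I, Q, K, J, H]
Visit O; enqueue D → queue [P, N, I, Q, K, J, H, D]
Visit P → queue [N, I, Q, K, J, H, D]
Visit N → queue [I, Q, K, J, H, D]
Visit I → queue [Q, K, J, H, D]
Visit Q → queue [K, J, H, D]
Visit K → queue [J, H, D]
Visit J → queue [H, D]
Visit H → queue [D]
Visit D → queue []

Visit order: E, B, C, A, F, G, L, M, O, P, N, I, Q, K, J, H, D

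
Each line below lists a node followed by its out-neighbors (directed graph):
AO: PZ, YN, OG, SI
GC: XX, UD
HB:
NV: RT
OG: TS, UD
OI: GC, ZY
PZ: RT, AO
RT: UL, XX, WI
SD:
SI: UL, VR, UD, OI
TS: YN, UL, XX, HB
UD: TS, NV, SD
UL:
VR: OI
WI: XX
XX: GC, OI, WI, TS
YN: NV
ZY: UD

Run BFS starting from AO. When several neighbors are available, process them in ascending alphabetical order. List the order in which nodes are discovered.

Visit AO; enqueue OG, PZ, SI, YN → queue [OG, PZ, SI, YN]
Visit OG; enqueue TS, UD → queue [PZ, SI, YN, TS, UD]
Visit PZ; enqueue RT → queue [SI, YN, TS, UD, RT]
Visit SI; enqueue OI, UL, VR → queue [YN, TS, UD, RT, OI, UL, VR]
Visit YN; enqueue NV → queue [TS, UD, RT, OI, UL, VR, NV]
Visit TS; enqueue HB, XX → queue [UD, RT, OI, UL, VR, NV, HB, XX]
Visit UD; enqueue SD → queue [RT, OI, UL, VR, NV, HB, XX, SD]
Visit RT; enqueue WI → queue [OI, UL, VR, NV, HB, XX, SD, WI]
Visit OI; enqueue GC, ZY → queue [UL, VR, NV, HB, XX, SD, WI, GC, ZY]
Visit UL → queue [VR, NV, HB, XX, SD, WI, GC, ZY]
Visit VR → queue [NV, HB, XX, SD, WI, GC, ZY]
Visit NV → queue [HB, XX, SD, WI, GC, ZY]
Visit HB → queue [XX, SD, WI, GC, ZY]
Visit XX → queue [SD, WI, GC, ZY]
Visit SD → queue [WI, GC, ZY]
Visit WI → queue [GC, ZY]
Visit GC → queue [ZY]
Visit ZY → queue []

AO → OG → PZ → SI → YN → TS → UD → RT → OI → UL → VR → NV → HB → XX → SD → WI → GC → ZY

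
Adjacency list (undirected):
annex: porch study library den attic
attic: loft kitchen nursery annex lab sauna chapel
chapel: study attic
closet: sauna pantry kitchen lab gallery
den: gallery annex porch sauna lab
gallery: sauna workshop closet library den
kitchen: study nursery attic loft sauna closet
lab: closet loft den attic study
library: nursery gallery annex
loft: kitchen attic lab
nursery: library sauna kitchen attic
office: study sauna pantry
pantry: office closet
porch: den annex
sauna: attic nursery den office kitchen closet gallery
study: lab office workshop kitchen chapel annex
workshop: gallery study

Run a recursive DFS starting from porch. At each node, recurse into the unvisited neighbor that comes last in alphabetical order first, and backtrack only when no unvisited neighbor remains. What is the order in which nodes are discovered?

porch → den → sauna → office → study → workshop → gallery → library → nursery → kitchen → loft → lab → closet → pantry → attic → chapel → annex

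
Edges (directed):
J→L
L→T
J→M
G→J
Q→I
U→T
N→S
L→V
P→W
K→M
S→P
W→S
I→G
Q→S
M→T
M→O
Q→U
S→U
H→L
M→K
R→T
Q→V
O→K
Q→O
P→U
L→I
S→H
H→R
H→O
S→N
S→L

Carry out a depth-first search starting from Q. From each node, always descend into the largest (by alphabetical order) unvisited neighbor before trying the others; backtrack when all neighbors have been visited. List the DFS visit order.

Q, V, U, T, S, P, W, N, L, I, G, J, M, O, K, H, R

Visit Q
Q → V
Q → U
U → T
Q → S
S → P
P → W
S → N
S → L
L → I
I → G
G → J
J → M
M → O
O → K
S → H
H → R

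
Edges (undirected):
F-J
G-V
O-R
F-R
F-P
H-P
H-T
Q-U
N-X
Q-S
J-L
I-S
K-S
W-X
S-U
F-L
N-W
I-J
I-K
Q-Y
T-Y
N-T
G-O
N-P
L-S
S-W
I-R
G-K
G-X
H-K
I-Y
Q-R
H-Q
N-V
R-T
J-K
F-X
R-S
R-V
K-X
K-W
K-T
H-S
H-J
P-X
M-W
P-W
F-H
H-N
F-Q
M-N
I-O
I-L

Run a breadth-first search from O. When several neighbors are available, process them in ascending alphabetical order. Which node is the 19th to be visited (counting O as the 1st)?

U

Visit O; enqueue G, I, R → queue [G, I, R]
Visit G; enqueue K, V, X → queue [I, R, K, V, X]
Visit I; enqueue J, L, S, Y → queue [R, K, V, X, J, L, S, Y]
Visit R; enqueue F, Q, T → queue [K, V, X, J, L, S, Y, F, Q, T]
Visit K; enqueue H, W → queue [V, X, J, L, S, Y, F, Q, T, H, W]
Visit V; enqueue N → queue [X, J, L, S, Y, F, Q, T, H, W, N]
Visit X; enqueue P → queue [J, L, S, Y, F, Q, T, H, W, N, P]
Visit J → queue [L, S, Y, F, Q, T, H, W, N, P]
Visit L → queue [S, Y, F, Q, T, H, W, N, P]
Visit S; enqueue U → queue [Y, F, Q, T, H, W, N, P, U]
Visit Y → queue [F, Q, T, H, W, N, P, U]
Visit F → queue [Q, T, H, W, N, P, U]
Visit Q → queue [T, H, W, N, P, U]
Visit T → queue [H, W, N, P, U]
Visit H → queue [W, N, P, U]
Visit W; enqueue M → queue [N, P, U, M]
Visit N → queue [P, U, M]
Visit P → queue [U, M]
Visit U → queue [M]
Visit M → queue []

Visit order: O, G, I, R, K, V, X, J, L, S, Y, F, Q, T, H, W, N, P, U, M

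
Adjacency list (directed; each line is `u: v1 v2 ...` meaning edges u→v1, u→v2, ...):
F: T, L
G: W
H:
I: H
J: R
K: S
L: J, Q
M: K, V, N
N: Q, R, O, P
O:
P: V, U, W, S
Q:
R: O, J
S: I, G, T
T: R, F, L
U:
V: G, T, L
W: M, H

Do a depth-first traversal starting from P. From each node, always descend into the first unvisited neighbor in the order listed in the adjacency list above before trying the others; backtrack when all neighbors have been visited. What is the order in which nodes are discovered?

P V G W M K S I H T R O J F L Q N U

Visit P
P → V
V → G
G → W
W → M
M → K
K → S
S → I
I → H
S → T
T → R
R → O
R → J
T → F
F → L
L → Q
M → N
P → U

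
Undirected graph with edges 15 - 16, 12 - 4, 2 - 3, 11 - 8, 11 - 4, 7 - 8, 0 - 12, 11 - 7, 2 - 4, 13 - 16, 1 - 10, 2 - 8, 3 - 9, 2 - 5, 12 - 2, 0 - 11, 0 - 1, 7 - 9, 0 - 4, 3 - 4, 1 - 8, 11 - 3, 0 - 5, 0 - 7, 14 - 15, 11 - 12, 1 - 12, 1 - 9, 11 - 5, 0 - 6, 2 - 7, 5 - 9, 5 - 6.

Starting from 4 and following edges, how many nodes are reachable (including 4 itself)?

BFS from 4 visits: 4, 0, 2, 3, 11, 12, 1, 5, 6, 7, 8, 9, 10
Reachable nodes: 13 of 17 total.

13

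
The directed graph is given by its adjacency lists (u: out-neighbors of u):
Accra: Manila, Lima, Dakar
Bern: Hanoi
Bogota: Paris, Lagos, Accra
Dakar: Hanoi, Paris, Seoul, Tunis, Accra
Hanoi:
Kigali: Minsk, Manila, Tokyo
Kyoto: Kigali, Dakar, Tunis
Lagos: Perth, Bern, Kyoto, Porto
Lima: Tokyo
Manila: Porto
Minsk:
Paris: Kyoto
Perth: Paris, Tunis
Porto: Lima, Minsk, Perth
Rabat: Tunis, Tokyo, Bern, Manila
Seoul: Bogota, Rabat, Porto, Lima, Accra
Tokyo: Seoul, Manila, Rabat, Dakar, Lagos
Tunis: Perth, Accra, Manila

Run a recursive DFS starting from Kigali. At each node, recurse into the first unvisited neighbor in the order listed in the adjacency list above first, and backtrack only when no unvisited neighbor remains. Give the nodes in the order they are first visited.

Kigali, Minsk, Manila, Porto, Lima, Tokyo, Seoul, Bogota, Paris, Kyoto, Dakar, Hanoi, Tunis, Perth, Accra, Lagos, Bern, Rabat

Visit Kigali
Kigali → Minsk
Kigali → Manila
Manila → Porto
Porto → Lima
Lima → Tokyo
Tokyo → Seoul
Seoul → Bogota
Bogota → Paris
Paris → Kyoto
Kyoto → Dakar
Dakar → Hanoi
Dakar → Tunis
Tunis → Perth
Tunis → Accra
Bogota → Lagos
Lagos → Bern
Seoul → Rabat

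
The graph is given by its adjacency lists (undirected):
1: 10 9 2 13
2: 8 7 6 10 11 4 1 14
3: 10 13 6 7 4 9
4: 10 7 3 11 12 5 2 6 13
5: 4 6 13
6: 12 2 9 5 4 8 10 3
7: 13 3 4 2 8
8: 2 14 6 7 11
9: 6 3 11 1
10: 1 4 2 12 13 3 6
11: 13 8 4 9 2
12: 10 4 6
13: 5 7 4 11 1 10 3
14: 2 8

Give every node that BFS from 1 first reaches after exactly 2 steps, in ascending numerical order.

3, 4, 5, 6, 7, 8, 11, 12, 14

Level 0: 1
Level 1: 2, 9, 10, 13
Level 2: 3, 4, 5, 6, 7, 8, 11, 12, 14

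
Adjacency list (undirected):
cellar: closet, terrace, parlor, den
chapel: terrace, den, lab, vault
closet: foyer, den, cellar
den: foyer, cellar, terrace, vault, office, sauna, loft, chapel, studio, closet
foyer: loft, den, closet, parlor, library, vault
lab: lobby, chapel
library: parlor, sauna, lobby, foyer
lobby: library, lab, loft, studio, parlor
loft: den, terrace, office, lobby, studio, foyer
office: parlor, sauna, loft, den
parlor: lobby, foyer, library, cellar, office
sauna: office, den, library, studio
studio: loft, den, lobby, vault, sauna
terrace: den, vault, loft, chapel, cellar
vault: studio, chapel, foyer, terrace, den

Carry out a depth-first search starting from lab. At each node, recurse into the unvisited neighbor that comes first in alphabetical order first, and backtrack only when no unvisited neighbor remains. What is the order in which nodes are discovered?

lab, chapel, den, cellar, closet, foyer, library, lobby, loft, office, parlor, sauna, studio, vault, terrace

Visit lab
lab → chapel
chapel → den
den → cellar
cellar → closet
closet → foyer
foyer → library
library → lobby
lobby → loft
loft → office
office → parlor
office → sauna
sauna → studio
studio → vault
vault → terrace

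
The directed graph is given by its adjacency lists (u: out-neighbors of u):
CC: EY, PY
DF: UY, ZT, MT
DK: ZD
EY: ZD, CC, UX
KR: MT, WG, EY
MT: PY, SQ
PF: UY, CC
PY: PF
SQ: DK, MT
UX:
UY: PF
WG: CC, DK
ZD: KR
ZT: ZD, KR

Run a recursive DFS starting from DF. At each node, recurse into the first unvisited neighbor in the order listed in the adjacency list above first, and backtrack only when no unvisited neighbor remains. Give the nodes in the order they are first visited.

DF → UY → PF → CC → EY → ZD → KR → MT → PY → SQ → DK → WG → UX → ZT

Visit DF
DF → UY
UY → PF
PF → CC
CC → EY
EY → ZD
ZD → KR
KR → MT
MT → PY
MT → SQ
SQ → DK
KR → WG
EY → UX
DF → ZT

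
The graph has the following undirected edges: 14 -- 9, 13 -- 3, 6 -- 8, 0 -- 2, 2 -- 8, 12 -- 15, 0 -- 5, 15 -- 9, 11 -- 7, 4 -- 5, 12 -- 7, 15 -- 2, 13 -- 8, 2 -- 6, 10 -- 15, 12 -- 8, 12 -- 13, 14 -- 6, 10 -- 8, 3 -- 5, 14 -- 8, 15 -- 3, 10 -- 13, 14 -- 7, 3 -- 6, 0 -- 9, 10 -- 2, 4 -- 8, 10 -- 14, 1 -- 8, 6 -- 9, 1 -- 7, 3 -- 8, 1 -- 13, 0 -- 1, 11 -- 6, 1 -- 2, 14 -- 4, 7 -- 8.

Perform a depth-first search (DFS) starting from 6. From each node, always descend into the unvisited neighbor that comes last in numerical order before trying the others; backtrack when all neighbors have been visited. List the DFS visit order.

Visit 6
6 → 14
14 → 10
10 → 15
15 → 12
12 → 13
13 → 8
8 → 7
7 → 11
7 → 1
1 → 2
2 → 0
0 → 9
0 → 5
5 → 4
5 → 3

6 -> 14 -> 10 -> 15 -> 12 -> 13 -> 8 -> 7 -> 11 -> 1 -> 2 -> 0 -> 9 -> 5 -> 4 -> 3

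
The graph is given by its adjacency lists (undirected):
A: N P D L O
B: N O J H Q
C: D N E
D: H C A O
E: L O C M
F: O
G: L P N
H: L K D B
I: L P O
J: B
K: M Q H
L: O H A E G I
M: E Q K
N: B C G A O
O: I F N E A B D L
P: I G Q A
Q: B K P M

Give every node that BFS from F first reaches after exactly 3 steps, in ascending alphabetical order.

Level 0: F
Level 1: O
Level 2: A, B, D, E, I, L, N
Level 3: C, G, H, J, M, P, Q
Level 4: K

C, G, H, J, M, P, Q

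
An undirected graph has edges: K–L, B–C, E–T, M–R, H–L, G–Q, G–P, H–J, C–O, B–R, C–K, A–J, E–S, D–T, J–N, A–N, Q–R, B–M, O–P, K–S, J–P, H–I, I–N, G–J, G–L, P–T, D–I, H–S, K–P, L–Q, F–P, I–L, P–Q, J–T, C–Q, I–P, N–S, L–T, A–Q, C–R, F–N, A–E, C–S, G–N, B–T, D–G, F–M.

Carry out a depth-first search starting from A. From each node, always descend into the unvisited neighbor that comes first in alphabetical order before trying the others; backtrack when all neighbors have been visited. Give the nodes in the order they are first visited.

A, E, S, C, B, M, F, N, G, D, I, H, J, P, K, L, Q, R, T, O

Visit A
A → E
E → S
S → C
C → B
B → M
M → F
F → N
N → G
G → D
D → I
I → H
H → J
J → P
P → K
K → L
L → Q
Q → R
L → T
P → O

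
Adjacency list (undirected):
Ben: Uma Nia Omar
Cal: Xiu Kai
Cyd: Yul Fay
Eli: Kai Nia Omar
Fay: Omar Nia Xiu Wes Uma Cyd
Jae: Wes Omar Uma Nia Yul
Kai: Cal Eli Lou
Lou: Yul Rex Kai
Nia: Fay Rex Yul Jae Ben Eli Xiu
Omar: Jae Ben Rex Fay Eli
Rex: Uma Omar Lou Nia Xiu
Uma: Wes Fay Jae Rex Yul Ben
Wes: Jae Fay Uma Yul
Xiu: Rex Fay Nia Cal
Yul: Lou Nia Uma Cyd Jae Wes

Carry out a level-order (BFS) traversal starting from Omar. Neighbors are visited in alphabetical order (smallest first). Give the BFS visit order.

Omar, Ben, Eli, Fay, Jae, Rex, Nia, Uma, Kai, Cyd, Wes, Xiu, Yul, Lou, Cal

Visit Omar; enqueue Ben, Eli, Fay, Jae, Rex → queue [Ben, Eli, Fay, Jae, Rex]
Visit Ben; enqueue Nia, Uma → queue [Eli, Fay, Jae, Rex, Nia, Uma]
Visit Eli; enqueue Kai → queue [Fay, Jae, Rex, Nia, Uma, Kai]
Visit Fay; enqueue Cyd, Wes, Xiu → queue [Jae, Rex, Nia, Uma, Kai, Cyd, Wes, Xiu]
Visit Jae; enqueue Yul → queue [Rex, Nia, Uma, Kai, Cyd, Wes, Xiu, Yul]
Visit Rex; enqueue Lou → queue [Nia, Uma, Kai, Cyd, Wes, Xiu, Yul, Lou]
Visit Nia → queue [Uma, Kai, Cyd, Wes, Xiu, Yul, Lou]
Visit Uma → queue [Kai, Cyd, Wes, Xiu, Yul, Lou]
Visit Kai; enqueue Cal → queue [Cyd, Wes, Xiu, Yul, Lou, Cal]
Visit Cyd → queue [Wes, Xiu, Yul, Lou, Cal]
Visit Wes → queue [Xiu, Yul, Lou, Cal]
Visit Xiu → queue [Yul, Lou, Cal]
Visit Yul → queue [Lou, Cal]
Visit Lou → queue [Cal]
Visit Cal → queue []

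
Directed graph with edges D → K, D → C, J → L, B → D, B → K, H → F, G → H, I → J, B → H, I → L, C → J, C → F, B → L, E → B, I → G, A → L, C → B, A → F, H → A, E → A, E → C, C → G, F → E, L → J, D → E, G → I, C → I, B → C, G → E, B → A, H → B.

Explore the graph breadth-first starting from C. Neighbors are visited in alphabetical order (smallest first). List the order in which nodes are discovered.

C, B, F, G, I, J, A, D, H, K, L, E

Visit C; enqueue B, F, G, I, J → queue [B, F, G, I, J]
Visit B; enqueue A, D, H, K, L → queue [F, G, I, J, A, D, H, K, L]
Visit F; enqueue E → queue [G, I, J, A, D, H, K, L, E]
Visit G → queue [I, J, A, D, H, K, L, E]
Visit I → queue [J, A, D, H, K, L, E]
Visit J → queue [A, D, H, K, L, E]
Visit A → queue [D, H, K, L, E]
Visit D → queue [H, K, L, E]
Visit H → queue [K, L, E]
Visit K → queue [L, E]
Visit L → queue [E]
Visit E → queue []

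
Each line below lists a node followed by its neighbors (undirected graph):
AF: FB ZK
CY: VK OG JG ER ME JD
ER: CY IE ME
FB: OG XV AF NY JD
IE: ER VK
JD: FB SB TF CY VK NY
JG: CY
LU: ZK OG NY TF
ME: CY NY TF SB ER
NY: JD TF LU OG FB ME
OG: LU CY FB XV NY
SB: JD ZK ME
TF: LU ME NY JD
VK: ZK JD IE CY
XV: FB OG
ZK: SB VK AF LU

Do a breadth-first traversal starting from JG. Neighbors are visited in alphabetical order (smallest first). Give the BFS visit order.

JG, CY, ER, JD, ME, OG, VK, IE, FB, NY, SB, TF, LU, XV, ZK, AF

Visit JG; enqueue CY → queue [CY]
Visit CY; enqueue ER, JD, ME, OG, VK → queue [ER, JD, ME, OG, VK]
Visit ER; enqueue IE → queue [JD, ME, OG, VK, IE]
Visit JD; enqueue FB, NY, SB, TF → queue [ME, OG, VK, IE, FB, NY, SB, TF]
Visit ME → queue [OG, VK, IE, FB, NY, SB, TF]
Visit OG; enqueue LU, XV → queue [VK, IE, FB, NY, SB, TF, LU, XV]
Visit VK; enqueue ZK → queue [IE, FB, NY, SB, TF, LU, XV, ZK]
Visit IE → queue [FB, NY, SB, TF, LU, XV, ZK]
Visit FB; enqueue AF → queue [NY, SB, TF, LU, XV, ZK, AF]
Visit NY → queue [SB, TF, LU, XV, ZK, AF]
Visit SB → queue [TF, LU, XV, ZK, AF]
Visit TF → queue [LU, XV, ZK, AF]
Visit LU → queue [XV, ZK, AF]
Visit XV → queue [ZK, AF]
Visit ZK → queue [AF]
Visit AF → queue []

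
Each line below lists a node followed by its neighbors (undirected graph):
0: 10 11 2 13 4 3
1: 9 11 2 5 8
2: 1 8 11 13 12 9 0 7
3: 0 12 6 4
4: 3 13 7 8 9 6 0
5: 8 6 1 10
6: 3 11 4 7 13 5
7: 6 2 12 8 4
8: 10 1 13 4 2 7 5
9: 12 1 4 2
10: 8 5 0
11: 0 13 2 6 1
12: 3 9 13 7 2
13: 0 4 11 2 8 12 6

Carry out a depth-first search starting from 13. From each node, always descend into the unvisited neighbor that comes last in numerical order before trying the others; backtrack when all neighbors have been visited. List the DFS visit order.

13 → 12 → 9 → 4 → 8 → 10 → 5 → 6 → 11 → 2 → 7 → 1 → 0 → 3

Visit 13
13 → 12
12 → 9
9 → 4
4 → 8
8 → 10
10 → 5
5 → 6
6 → 11
11 → 2
2 → 7
2 → 1
2 → 0
0 → 3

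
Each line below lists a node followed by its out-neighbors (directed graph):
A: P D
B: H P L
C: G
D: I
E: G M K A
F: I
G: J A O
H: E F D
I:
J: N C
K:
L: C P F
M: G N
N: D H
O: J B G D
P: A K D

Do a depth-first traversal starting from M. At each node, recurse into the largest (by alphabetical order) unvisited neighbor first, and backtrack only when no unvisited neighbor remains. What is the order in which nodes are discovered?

M, N, H, F, I, E, K, G, O, J, C, D, B, P, A, L

Visit M
M → N
N → H
H → F
F → I
H → E
E → K
E → G
G → O
O → J
J → C
O → D
O → B
B → P
P → A
B → L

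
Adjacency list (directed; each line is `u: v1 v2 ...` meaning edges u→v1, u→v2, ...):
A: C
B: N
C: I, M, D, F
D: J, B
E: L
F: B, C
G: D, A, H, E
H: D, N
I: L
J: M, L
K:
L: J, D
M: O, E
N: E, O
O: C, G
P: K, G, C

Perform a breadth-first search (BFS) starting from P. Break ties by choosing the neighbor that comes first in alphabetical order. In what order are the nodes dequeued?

P, C, G, K, D, F, I, M, A, E, H, B, J, L, O, N

Visit P; enqueue C, G, K → queue [C, G, K]
Visit C; enqueue D, F, I, M → queue [G, K, D, F, I, M]
Visit G; enqueue A, E, H → queue [K, D, F, I, M, A, E, H]
Visit K → queue [D, F, I, M, A, E, H]
Visit D; enqueue B, J → queue [F, I, M, A, E, H, B, J]
Visit F → queue [I, M, A, E, H, B, J]
Visit I; enqueue L → queue [M, A, E, H, B, J, L]
Visit M; enqueue O → queue [A, E, H, B, J, L, O]
Visit A → queue [E, H, B, J, L, O]
Visit E → queue [H, B, J, L, O]
Visit H; enqueue N → queue [B, J, L, O, N]
Visit B → queue [J, L, O, N]
Visit J → queue [L, O, N]
Visit L → queue [O, N]
Visit O → queue [N]
Visit N → queue []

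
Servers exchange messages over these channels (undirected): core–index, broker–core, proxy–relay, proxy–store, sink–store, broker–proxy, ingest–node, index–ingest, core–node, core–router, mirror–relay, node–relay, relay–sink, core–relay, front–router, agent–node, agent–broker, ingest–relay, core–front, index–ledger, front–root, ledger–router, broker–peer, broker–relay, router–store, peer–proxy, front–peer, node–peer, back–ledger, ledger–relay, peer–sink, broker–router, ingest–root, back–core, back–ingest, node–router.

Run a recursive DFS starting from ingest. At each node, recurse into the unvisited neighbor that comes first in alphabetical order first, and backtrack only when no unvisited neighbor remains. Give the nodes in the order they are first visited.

ingest back core broker agent node peer front root router ledger index relay mirror proxy store sink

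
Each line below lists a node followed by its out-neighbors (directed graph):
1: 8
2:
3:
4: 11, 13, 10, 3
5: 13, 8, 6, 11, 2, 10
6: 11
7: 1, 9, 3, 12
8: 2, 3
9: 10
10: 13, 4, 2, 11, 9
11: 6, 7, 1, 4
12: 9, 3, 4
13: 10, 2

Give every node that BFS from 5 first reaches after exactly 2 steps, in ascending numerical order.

Level 0: 5
Level 1: 2, 6, 8, 10, 11, 13
Level 2: 1, 3, 4, 7, 9
Level 3: 12

1, 3, 4, 7, 9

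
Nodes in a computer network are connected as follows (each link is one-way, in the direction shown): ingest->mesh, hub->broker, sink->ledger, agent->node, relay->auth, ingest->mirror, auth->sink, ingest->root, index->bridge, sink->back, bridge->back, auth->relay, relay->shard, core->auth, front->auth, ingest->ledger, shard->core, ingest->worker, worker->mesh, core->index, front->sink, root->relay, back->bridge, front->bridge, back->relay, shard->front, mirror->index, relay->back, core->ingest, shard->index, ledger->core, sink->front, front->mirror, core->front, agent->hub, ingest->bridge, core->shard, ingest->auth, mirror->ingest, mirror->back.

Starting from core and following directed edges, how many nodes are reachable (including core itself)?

BFS from core visits: core, auth, front, index, ingest, shard, relay, sink, bridge, mirror, ledger, mesh, root, worker, back
Reachable nodes: 15 of 19 total.

15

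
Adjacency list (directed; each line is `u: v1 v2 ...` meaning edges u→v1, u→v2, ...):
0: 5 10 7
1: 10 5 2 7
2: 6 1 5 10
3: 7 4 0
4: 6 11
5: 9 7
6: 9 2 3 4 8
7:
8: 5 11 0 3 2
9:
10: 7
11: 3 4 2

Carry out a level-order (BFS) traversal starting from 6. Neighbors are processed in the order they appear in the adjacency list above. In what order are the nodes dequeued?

Visit 6; enqueue 9, 2, 3, 4, 8 → queue [9, 2, 3, 4, 8]
Visit 9 → queue [2, 3, 4, 8]
Visit 2; enqueue 1, 5, 10 → queue [3, 4, 8, 1, 5, 10]
Visit 3; enqueue 7, 0 → queue [4, 8, 1, 5, 10, 7, 0]
Visit 4; enqueue 11 → queue [8, 1, 5, 10, 7, 0, 11]
Visit 8 → queue [1, 5, 10, 7, 0, 11]
Visit 1 → queue [5, 10, 7, 0, 11]
Visit 5 → queue [10, 7, 0, 11]
Visit 10 → queue [7, 0, 11]
Visit 7 → queue [0, 11]
Visit 0 → queue [11]
Visit 11 → queue []

6 9 2 3 4 8 1 5 10 7 0 11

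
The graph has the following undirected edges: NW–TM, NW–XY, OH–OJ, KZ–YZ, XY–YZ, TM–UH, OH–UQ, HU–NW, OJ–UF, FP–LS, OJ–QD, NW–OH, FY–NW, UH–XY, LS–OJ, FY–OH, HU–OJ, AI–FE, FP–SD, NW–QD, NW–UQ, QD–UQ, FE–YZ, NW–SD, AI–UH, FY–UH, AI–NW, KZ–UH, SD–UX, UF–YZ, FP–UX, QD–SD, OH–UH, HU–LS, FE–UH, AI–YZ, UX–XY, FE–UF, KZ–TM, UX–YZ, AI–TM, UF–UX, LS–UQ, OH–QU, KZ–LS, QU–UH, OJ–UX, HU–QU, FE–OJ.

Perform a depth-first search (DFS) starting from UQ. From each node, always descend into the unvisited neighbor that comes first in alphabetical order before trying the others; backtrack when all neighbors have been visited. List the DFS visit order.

UQ, LS, FP, SD, NW, AI, FE, OJ, HU, QU, OH, FY, UH, KZ, TM, YZ, UF, UX, XY, QD

Visit UQ
UQ → LS
LS → FP
FP → SD
SD → NW
NW → AI
AI → FE
FE → OJ
OJ → HU
HU → QU
QU → OH
OH → FY
FY → UH
UH → KZ
KZ → TM
KZ → YZ
YZ → UF
UF → UX
UX → XY
OJ → QD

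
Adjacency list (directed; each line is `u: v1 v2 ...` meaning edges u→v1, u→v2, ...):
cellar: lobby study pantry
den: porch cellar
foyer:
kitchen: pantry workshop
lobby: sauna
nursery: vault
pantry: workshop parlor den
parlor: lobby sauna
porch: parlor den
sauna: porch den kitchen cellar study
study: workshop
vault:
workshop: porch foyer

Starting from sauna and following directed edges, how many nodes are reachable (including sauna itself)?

11

BFS from sauna visits: sauna, porch, den, kitchen, cellar, study, parlor, pantry, workshop, lobby, foyer
Reachable nodes: 11 of 13 total.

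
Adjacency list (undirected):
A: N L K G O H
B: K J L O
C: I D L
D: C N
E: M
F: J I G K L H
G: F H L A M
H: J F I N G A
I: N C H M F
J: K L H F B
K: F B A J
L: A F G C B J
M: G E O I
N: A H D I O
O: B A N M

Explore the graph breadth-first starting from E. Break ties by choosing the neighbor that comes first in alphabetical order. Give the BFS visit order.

E M G I O A F H L C N B K J D

Visit E; enqueue M → queue [M]
Visit M; enqueue G, I, O → queue [G, I, O]
Visit G; enqueue A, F, H, L → queue [I, O, A, F, H, L]
Visit I; enqueue C, N → queue [O, A, F, H, L, C, N]
Visit O; enqueue B → queue [A, F, H, L, C, N, B]
Visit A; enqueue K → queue [F, H, L, C, N, B, K]
Visit F; enqueue J → queue [H, L, C, N, B, K, J]
Visit H → queue [L, C, N, B, K, J]
Visit L → queue [C, N, B, K, J]
Visit C; enqueue D → queue [N, B, K, J, D]
Visit N → queue [B, K, J, D]
Visit B → queue [K, J, D]
Visit K → queue [J, D]
Visit J → queue [D]
Visit D → queue []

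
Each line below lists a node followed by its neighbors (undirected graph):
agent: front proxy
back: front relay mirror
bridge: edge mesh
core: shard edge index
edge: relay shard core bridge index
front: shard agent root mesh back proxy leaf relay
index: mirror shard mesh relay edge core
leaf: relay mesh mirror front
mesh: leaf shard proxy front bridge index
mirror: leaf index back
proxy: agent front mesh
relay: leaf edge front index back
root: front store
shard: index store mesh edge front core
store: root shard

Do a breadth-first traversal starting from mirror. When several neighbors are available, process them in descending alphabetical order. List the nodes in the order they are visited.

Visit mirror; enqueue leaf, index, back → queue [leaf, index, back]
Visit leaf; enqueue relay, mesh, front → queue [index, back, relay, mesh, front]
Visit index; enqueue shard, edge, core → queue [back, relay, mesh, front, shard, edge, core]
Visit back → queue [relay, mesh, front, shard, edge, core]
Visit relay → queue [mesh, front, shard, edge, core]
Visit mesh; enqueue proxy, bridge → queue [front, shard, edge, core, proxy, bridge]
Visit front; enqueue root, agent → queue [shard, edge, core, proxy, bridge, root, agent]
Visit shard; enqueue store → queue [edge, core, proxy, bridge, root, agent, store]
Visit edge → queue [core, proxy, bridge, root, agent, store]
Visit core → queue [proxy, bridge, root, agent, store]
Visit proxy → queue [bridge, root, agent, store]
Visit bridge → queue [root, agent, store]
Visit root → queue [agent, store]
Visit agent → queue [store]
Visit store → queue []

mirror → leaf → index → back → relay → mesh → front → shard → edge → core → proxy → bridge → root → agent → store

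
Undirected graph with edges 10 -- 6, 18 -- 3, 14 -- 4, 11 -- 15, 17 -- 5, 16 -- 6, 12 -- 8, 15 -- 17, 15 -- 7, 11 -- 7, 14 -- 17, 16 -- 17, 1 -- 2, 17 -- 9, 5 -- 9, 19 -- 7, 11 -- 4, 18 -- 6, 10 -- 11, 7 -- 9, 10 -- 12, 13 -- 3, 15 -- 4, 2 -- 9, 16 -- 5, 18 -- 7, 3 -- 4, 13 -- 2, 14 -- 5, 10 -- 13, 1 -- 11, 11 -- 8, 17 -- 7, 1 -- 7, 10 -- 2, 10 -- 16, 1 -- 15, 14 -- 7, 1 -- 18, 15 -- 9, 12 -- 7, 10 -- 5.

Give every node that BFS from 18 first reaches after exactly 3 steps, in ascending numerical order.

5, 8

Level 0: 18
Level 1: 1, 3, 6, 7
Level 2: 2, 4, 9, 10, 11, 12, 13, 14, 15, 16, 17, 19
Level 3: 5, 8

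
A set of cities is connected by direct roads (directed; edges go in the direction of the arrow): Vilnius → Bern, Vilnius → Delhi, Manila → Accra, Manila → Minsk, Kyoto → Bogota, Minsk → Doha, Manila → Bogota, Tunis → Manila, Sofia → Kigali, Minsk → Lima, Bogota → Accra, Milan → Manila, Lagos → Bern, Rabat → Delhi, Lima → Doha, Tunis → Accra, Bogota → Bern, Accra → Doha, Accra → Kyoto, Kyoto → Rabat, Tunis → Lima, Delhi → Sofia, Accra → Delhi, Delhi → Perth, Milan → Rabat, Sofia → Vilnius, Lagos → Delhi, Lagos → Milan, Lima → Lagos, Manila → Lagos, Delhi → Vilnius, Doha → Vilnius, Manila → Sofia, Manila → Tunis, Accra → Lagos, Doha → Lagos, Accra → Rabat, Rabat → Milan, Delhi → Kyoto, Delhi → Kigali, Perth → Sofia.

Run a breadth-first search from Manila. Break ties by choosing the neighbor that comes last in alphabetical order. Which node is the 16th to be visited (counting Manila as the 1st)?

Kyoto

Visit Manila; enqueue Tunis, Sofia, Minsk, Lagos, Bogota, Accra → queue [Tunis, Sofia, Minsk, Lagos, Bogota, Accra]
Visit Tunis; enqueue Lima → queue [Sofia, Minsk, Lagos, Bogota, Accra, Lima]
Visit Sofia; enqueue Vilnius, Kigali → queue [Minsk, Lagos, Bogota, Accra, Lima, Vilnius, Kigali]
Visit Minsk; enqueue Doha → queue [Lagos, Bogota, Accra, Lima, Vilnius, Kigali, Doha]
Visit Lagos; enqueue Milan, Delhi, Bern → queue [Bogota, Accra, Lima, Vilnius, Kigali, Doha, Milan, Delhi, Bern]
Visit Bogota → queue [Accra, Lima, Vilnius, Kigali, Doha, Milan, Delhi, Bern]
Visit Accra; enqueue Rabat, Kyoto → queue [Lima, Vilnius, Kigali, Doha, Milan, Delhi, Bern, Rabat, Kyoto]
Visit Lima → queue [Vilnius, Kigali, Doha, Milan, Delhi, Bern, Rabat, Kyoto]
Visit Vilnius → queue [Kigali, Doha, Milan, Delhi, Bern, Rabat, Kyoto]
Visit Kigali → queue [Doha, Milan, Delhi, Bern, Rabat, Kyoto]
Visit Doha → queue [Milan, Delhi, Bern, Rabat, Kyoto]
Visit Milan → queue [Delhi, Bern, Rabat, Kyoto]
Visit Delhi; enqueue Perth → queue [Bern, Rabat, Kyoto, Perth]
Visit Bern → queue [Rabat, Kyoto, Perth]
Visit Rabat → queue [Kyoto, Perth]
Visit Kyoto → queue [Perth]
Visit Perth → queue []

Visit order: Manila, Tunis, Sofia, Minsk, Lagos, Bogota, Accra, Lima, Vilnius, Kigali, Doha, Milan, Delhi, Bern, Rabat, Kyoto, Perth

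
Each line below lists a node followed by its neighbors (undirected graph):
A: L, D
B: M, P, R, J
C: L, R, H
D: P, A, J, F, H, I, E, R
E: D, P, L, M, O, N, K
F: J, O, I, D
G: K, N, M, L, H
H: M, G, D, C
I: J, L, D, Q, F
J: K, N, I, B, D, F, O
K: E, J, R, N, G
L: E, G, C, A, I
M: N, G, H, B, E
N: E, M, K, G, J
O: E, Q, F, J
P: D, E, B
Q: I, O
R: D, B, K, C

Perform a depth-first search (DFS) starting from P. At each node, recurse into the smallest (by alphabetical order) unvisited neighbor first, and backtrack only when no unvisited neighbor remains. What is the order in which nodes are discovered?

Visit P
P → B
B → J
J → D
D → A
A → L
L → C
C → H
H → G
G → K
K → E
E → M
M → N
E → O
O → F
F → I
I → Q
K → R

P → B → J → D → A → L → C → H → G → K → E → M → N → O → F → I → Q → R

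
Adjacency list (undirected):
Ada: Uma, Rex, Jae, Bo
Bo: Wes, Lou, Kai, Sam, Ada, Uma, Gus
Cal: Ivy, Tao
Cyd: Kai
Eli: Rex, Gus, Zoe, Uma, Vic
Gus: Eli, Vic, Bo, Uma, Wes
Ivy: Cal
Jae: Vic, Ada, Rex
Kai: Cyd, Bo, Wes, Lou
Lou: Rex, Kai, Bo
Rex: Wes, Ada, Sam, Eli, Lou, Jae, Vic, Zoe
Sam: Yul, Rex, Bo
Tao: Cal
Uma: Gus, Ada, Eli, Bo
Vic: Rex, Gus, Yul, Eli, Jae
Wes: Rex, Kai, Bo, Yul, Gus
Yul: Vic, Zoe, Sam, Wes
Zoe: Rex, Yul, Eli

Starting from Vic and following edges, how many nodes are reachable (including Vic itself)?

BFS from Vic visits: Vic, Rex, Gus, Yul, Eli, Jae, Wes, Ada, Sam, Lou, Zoe, Bo, Uma, Kai, Cyd
Reachable nodes: 15 of 18 total.

15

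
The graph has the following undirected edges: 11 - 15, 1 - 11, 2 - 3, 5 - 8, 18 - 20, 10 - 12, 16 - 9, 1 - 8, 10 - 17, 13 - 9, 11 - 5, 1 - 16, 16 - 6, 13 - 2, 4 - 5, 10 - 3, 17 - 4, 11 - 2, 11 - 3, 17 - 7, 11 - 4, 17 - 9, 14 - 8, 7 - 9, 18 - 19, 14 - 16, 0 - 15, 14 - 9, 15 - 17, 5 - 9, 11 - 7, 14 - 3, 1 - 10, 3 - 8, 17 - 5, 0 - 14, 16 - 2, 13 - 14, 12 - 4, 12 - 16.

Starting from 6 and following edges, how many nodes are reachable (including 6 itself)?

18

BFS from 6 visits: 6, 16, 14, 12, 9, 2, 1, 13, 8, 3, 0, 10, 4, 17, 7, 5, 11, 15
Reachable nodes: 18 of 21 total.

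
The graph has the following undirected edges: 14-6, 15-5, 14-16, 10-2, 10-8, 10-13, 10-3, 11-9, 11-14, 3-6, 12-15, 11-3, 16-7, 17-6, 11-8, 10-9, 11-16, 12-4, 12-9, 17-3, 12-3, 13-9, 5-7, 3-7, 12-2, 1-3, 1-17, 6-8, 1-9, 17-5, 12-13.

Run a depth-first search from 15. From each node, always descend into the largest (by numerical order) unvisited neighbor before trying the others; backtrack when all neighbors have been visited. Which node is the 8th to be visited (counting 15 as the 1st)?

14

Visit 15
15 → 12
12 → 13
13 → 10
10 → 9
9 → 11
11 → 16
16 → 14
14 → 6
6 → 17
17 → 5
5 → 7
7 → 3
3 → 1
6 → 8
10 → 2
12 → 4

Visit order: 15, 12, 13, 10, 9, 11, 16, 14, 6, 17, 5, 7, 3, 1, 8, 2, 4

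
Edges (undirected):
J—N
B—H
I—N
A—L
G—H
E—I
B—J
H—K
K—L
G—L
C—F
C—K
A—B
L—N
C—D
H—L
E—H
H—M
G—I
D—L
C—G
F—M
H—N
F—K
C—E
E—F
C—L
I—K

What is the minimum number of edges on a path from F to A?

Level 0: F
Level 1: C, E, K, M
Level 2: D, G, H, I, L
Level 3: A, B, N
Level 4: J
A first appears at level 3.

3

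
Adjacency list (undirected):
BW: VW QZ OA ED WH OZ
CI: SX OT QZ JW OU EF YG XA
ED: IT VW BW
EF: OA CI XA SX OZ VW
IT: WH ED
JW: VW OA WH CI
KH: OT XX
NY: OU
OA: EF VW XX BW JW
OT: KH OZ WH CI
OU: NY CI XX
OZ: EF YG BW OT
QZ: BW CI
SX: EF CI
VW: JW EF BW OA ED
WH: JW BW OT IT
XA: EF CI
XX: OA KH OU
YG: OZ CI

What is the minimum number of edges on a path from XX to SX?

Level 0: XX
Level 1: KH, OA, OU
Level 2: BW, CI, EF, JW, NY, OT, VW
Level 3: ED, OZ, QZ, SX, WH, XA, YG
Level 4: IT
SX first appears at level 3.

3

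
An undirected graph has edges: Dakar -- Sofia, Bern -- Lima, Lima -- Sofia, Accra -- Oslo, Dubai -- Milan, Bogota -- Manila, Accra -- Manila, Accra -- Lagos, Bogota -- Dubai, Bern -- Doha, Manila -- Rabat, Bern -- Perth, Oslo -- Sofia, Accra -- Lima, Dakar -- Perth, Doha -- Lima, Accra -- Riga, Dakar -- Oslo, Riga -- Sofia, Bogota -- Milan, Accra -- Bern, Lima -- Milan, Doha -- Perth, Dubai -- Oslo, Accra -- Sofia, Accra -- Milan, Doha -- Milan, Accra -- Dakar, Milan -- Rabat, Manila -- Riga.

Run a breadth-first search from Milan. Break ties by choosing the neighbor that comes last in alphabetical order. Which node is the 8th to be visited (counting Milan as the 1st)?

Visit Milan; enqueue Rabat, Lima, Dubai, Doha, Bogota, Accra → queue [Rabat, Lima, Dubai, Doha, Bogota, Accra]
Visit Rabat; enqueue Manila → queue [Lima, Dubai, Doha, Bogota, Accra, Manila]
Visit Lima; enqueue Sofia, Bern → queue [Dubai, Doha, Bogota, Accra, Manila, Sofia, Bern]
Visit Dubai; enqueue Oslo → queue [Doha, Bogota, Accra, Manila, Sofia, Bern, Oslo]
Visit Doha; enqueue Perth → queue [Bogota, Accra, Manila, Sofia, Bern, Oslo, Perth]
Visit Bogota → queue [Accra, Manila, Sofia, Bern, Oslo, Perth]
Visit Accra; enqueue Riga, Lagos, Dakar → queue [Manila, Sofia, Bern, Oslo, Perth, Riga, Lagos, Dakar]
Visit Manila → queue [Sofia, Bern, Oslo, Perth, Riga, Lagos, Dakar]
Visit Sofia → queue [Bern, Oslo, Perth, Riga, Lagos, Dakar]
Visit Bern → queue [Oslo, Perth, Riga, Lagos, Dakar]
Visit Oslo → queue [Perth, Riga, Lagos, Dakar]
Visit Perth → queue [Riga, Lagos, Dakar]
Visit Riga → queue [Lagos, Dakar]
Visit Lagos → queue [Dakar]
Visit Dakar → queue []

Visit order: Milan, Rabat, Lima, Dubai, Doha, Bogota, Accra, Manila, Sofia, Bern, Oslo, Perth, Riga, Lagos, Dakar

Manila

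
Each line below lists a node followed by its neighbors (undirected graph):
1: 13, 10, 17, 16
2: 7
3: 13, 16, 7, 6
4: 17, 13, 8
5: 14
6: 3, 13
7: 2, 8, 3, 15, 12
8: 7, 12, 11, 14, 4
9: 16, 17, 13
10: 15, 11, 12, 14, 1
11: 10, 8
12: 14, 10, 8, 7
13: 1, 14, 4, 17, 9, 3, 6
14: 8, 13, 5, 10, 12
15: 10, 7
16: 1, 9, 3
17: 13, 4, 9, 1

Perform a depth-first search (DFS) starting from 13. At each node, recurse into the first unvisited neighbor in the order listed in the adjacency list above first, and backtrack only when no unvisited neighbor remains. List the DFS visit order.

Visit 13
13 → 1
1 → 10
10 → 15
15 → 7
7 → 2
7 → 8
8 → 12
12 → 14
14 → 5
8 → 11
8 → 4
4 → 17
17 → 9
9 → 16
16 → 3
3 → 6

13, 1, 10, 15, 7, 2, 8, 12, 14, 5, 11, 4, 17, 9, 16, 3, 6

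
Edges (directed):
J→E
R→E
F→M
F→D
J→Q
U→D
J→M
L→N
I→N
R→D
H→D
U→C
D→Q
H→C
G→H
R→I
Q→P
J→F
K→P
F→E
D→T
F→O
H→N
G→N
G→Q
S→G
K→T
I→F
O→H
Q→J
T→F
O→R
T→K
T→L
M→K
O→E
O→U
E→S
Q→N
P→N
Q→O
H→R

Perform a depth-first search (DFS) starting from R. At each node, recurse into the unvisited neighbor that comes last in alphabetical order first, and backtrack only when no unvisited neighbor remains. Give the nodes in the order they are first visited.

Visit R
R → I
I → N
I → F
F → O
O → U
U → D
D → T
T → L
T → K
K → P
D → Q
Q → J
J → M
J → E
E → S
S → G
G → H
H → C

R -> I -> N -> F -> O -> U -> D -> T -> L -> K -> P -> Q -> J -> M -> E -> S -> G -> H -> C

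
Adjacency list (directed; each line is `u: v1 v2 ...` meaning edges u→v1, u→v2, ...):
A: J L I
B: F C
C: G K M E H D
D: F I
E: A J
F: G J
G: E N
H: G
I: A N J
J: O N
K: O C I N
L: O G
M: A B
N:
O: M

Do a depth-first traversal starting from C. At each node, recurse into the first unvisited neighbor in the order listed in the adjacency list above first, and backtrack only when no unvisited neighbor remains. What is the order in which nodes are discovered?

Visit C
C → G
G → E
E → A
A → J
J → O
O → M
M → B
B → F
J → N
A → L
A → I
C → K
C → H
C → D

C, G, E, A, J, O, M, B, F, N, L, I, K, H, D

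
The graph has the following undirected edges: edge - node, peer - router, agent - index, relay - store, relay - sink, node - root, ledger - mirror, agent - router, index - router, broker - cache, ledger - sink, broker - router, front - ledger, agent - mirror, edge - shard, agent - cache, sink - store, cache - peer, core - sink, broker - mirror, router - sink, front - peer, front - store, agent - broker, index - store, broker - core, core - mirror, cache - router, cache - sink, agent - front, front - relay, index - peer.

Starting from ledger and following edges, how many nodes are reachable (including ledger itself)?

13

BFS from ledger visits: ledger, sink, mirror, front, store, router, relay, core, cache, broker, agent, peer, index
Reachable nodes: 13 of 17 total.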